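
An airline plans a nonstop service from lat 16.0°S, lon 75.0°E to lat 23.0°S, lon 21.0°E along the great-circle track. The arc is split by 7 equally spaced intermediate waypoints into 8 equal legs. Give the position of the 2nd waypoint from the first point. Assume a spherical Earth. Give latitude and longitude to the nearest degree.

≈ lat 19°S, lon 62°E

The haversine formula gives a central angle δ ≈ 0.892 rad (51.1°) between the endpoints.
Interpolate at f = 2/8 with slerp weights a = sin((1−f)δ)/sin δ ≈ 0.797, b = sin(fδ)/sin δ ≈ 0.284.
p = a·p₁ + b·p₂ ≈ (0.442, 0.834, -0.331); φ = arcsin(p_z) ≈ -19.31°, λ = atan2(p_y, p_x) ≈ 62.04°.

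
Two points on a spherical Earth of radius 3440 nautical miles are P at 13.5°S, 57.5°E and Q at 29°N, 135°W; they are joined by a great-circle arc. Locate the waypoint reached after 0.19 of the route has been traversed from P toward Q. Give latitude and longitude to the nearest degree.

≈ 12°N, 75°E

Write both endpoints as unit vectors p₁, p₂ with components (cos φ cos λ, cos φ sin λ, sin φ).
The central angle between the endpoints is δ = arccos(p₁·p₂) ≈ 2.804 rad (160.6°).
Interpolate at f = 0.19 with slerp weights a = sin((1−f)δ)/sin δ ≈ 2.307, b = sin(fδ)/sin δ ≈ 1.532.
p = a·p₁ + b·p₂ ≈ (0.258, 0.944, 0.204); φ = arcsin(p_z) ≈ 11.79°, λ = atan2(p_y, p_x) ≈ 74.74°.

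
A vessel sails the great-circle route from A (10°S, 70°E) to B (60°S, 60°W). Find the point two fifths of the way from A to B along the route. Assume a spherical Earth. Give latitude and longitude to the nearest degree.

Write both endpoints as unit vectors p₁, p₂ with components (cos φ cos λ, cos φ sin λ, sin φ).
The central angle between the endpoints is δ = arccos(p₁·p₂) ≈ 1.738 rad (99.6°).
Interpolate at f = 2/5 with slerp weights a = sin((1−f)δ)/sin δ ≈ 0.876, b = sin(fδ)/sin δ ≈ 0.649.
p = a·p₁ + b·p₂ ≈ (0.457, 0.529, -0.715); φ = arcsin(p_z) ≈ -45.61°, λ = atan2(p_y, p_x) ≈ 49.17°.

≈ (46°S, 49°E)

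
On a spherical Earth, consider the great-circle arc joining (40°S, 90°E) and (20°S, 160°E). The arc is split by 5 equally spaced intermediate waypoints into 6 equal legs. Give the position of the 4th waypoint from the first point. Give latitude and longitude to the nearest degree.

≈ (31°S, 140°E)

Write both endpoints as unit vectors p₁, p₂ with components (cos φ cos λ, cos φ sin λ, sin φ).
The central angle between the endpoints is δ = arccos(p₁·p₂) ≈ 1.086 rad (62.2°).
Interpolate at f = 4/6 with slerp weights a = sin((1−f)δ)/sin δ ≈ 0.400, b = sin(fδ)/sin δ ≈ 0.749.
p = a·p₁ + b·p₂ ≈ (-0.661, 0.547, -0.513); φ = arcsin(p_z) ≈ -30.89°, λ = atan2(p_y, p_x) ≈ 140.38°.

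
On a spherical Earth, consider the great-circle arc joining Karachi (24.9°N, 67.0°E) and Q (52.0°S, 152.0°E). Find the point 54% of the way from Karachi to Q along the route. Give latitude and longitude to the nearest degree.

≈ (21°S, 102°E)

From cos δ = sin φ₁ sin φ₂ + cos φ₁ cos φ₂ cos Δλ, the central angle is δ ≈ 1.858 rad (106.4°).
Interpolate at f = 0.54 with slerp weights a = sin((1−f)δ)/sin δ ≈ 0.786, b = sin(fδ)/sin δ ≈ 0.879.
p = a·p₁ + b·p₂ ≈ (-0.199, 0.911, -0.362); φ = arcsin(p_z) ≈ -21.20°, λ = atan2(p_y, p_x) ≈ 102.34°.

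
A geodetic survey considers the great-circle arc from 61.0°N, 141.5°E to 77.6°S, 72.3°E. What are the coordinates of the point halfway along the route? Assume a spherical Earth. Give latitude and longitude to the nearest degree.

≈ 10°S, 122°E

Convert each endpoint to a unit vector on the sphere (x = cos φ cos λ, y = cos φ sin λ, z = sin φ).
The central angle between the endpoints is δ = arccos(p₁·p₂) ≈ 2.527 rad (144.8°).
Interpolate at f = 1/2 with slerp weights a = sin((1−f)δ)/sin δ ≈ 1.654, b = sin(fδ)/sin δ ≈ 1.654.
p = a·p₁ + b·p₂ ≈ (-0.520, 0.838, -0.169); φ = arcsin(p_z) ≈ -9.72°, λ = atan2(p_y, p_x) ≈ 121.81°.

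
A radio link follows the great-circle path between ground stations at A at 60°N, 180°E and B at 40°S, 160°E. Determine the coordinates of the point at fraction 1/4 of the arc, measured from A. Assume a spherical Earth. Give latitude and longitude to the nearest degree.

From cos δ = sin φ₁ sin φ₂ + cos φ₁ cos φ₂ cos Δλ, the central angle is δ ≈ 1.769 rad (101.3°).
Interpolate at f = 1/4 with slerp weights a = sin((1−f)δ)/sin δ ≈ 0.990, b = sin(fδ)/sin δ ≈ 0.436.
p = a·p₁ + b·p₂ ≈ (-0.809, 0.114, 0.577); φ = arcsin(p_z) ≈ 35.21°, λ = atan2(p_y, p_x) ≈ 171.95°.

≈ 35°N, 172°E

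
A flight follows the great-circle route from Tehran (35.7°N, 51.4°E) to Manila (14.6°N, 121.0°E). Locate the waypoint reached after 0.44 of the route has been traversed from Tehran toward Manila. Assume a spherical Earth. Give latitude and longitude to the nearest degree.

Convert each endpoint to a unit vector on the sphere (x = cos φ cos λ, y = cos φ sin λ, z = sin φ).
The central angle between the endpoints is δ = arccos(p₁·p₂) ≈ 1.136 rad (65.1°).
Interpolate at f = 0.44 with slerp weights a = sin((1−f)δ)/sin δ ≈ 0.655, b = sin(fδ)/sin δ ≈ 0.528.
p = a·p₁ + b·p₂ ≈ (0.068, 0.854, 0.515); φ = arcsin(p_z) ≈ 31.03°, λ = atan2(p_y, p_x) ≈ 85.42°.

≈ 31°N, 85°E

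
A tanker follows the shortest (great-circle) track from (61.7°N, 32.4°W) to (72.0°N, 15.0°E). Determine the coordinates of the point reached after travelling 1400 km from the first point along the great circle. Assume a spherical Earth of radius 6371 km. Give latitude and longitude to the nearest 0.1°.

The haversine formula gives a central angle δ ≈ 0.358 rad (20.5°) between the endpoints. The total great-circle distance is δ·R ≈ 0.358 × 6371 ≈ 2282 km, so the target fraction is f = 1400/2282 ≈ 0.614.
Interpolate at f ≈ 0.614 with slerp weights a = sin((1−f)δ)/sin δ ≈ 0.394, b = sin(fδ)/sin δ ≈ 0.622.
p = a·p₁ + b·p₂ ≈ (0.343, -0.050, 0.938); φ = arcsin(p_z) ≈ 69.71°, λ = atan2(p_y, p_x) ≈ -8.33°.

≈ (69.7°N, 8.3°W)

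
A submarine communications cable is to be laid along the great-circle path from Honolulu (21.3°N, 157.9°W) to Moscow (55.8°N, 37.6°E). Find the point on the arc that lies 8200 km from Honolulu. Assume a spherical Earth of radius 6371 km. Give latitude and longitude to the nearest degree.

≈ 80°N, 82°E

Convert each endpoint to a unit vector on the sphere (x = cos φ cos λ, y = cos φ sin λ, z = sin φ).
The central angle between the endpoints is δ = arccos(p₁·p₂) ≈ 1.776 rad (101.8°). The total great-circle distance is δ·R ≈ 1.776 × 6371 ≈ 11318 km, so the target fraction is f = 8200/11318 ≈ 0.725.
Interpolate at f ≈ 0.725 with slerp weights a = sin((1−f)δ)/sin δ ≈ 0.480, b = sin(fδ)/sin δ ≈ 0.981.
p = a·p₁ + b·p₂ ≈ (0.022, 0.168, 0.986); φ = arcsin(p_z) ≈ 80.24°, λ = atan2(p_y, p_x) ≈ 82.47°.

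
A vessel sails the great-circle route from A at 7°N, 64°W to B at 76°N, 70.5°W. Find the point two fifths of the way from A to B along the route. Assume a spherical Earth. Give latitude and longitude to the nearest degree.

≈ 35°N, 65°W

From cos δ = sin φ₁ sin φ₂ + cos φ₁ cos φ₂ cos Δλ, the central angle is δ ≈ 1.206 rad (69.1°).
Interpolate at f = 2/5 with slerp weights a = sin((1−f)δ)/sin δ ≈ 0.709, b = sin(fδ)/sin δ ≈ 0.497.
p = a·p₁ + b·p₂ ≈ (0.348, -0.745, 0.568); φ = arcsin(p_z) ≈ 34.62°, λ = atan2(p_y, p_x) ≈ -64.95°.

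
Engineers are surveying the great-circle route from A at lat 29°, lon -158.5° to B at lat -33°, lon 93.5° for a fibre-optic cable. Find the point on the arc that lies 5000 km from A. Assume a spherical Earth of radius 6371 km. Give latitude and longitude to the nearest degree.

Convert each endpoint to a unit vector on the sphere (x = cos φ cos λ, y = cos φ sin λ, z = sin φ).
The central angle between the endpoints is δ = arccos(p₁·p₂) ≈ 2.084 rad (119.4°). The total great-circle distance is δ·R ≈ 2.084 × 6371 ≈ 13275 km, so the target fraction is f = 5000/13275 ≈ 0.377.
Interpolate at f ≈ 0.377 with slerp weights a = sin((1−f)δ)/sin δ ≈ 1.106, b = sin(fδ)/sin δ ≈ 0.811.
p = a·p₁ + b·p₂ ≈ (-0.941, 0.325, 0.094); φ = arcsin(p_z) ≈ 5.41°, λ = atan2(p_y, p_x) ≈ 160.97°.

≈ lat 5°, lon 161°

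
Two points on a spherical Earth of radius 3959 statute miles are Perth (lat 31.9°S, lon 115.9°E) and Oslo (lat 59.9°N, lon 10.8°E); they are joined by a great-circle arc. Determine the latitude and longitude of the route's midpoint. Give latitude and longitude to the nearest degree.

≈ lat 21°N, lon 82°E

Write both endpoints as unit vectors p₁, p₂ with components (cos φ cos λ, cos φ sin λ, sin φ).
The central angle between the endpoints is δ = arccos(p₁·p₂) ≈ 2.175 rad (124.6°).
Interpolate at f = 1/2 with slerp weights a = sin((1−f)δ)/sin δ ≈ 1.076, b = sin(fδ)/sin δ ≈ 1.076.
p = a·p₁ + b·p₂ ≈ (0.131, 0.923, 0.362); φ = arcsin(p_z) ≈ 21.24°, λ = atan2(p_y, p_x) ≈ 81.92°.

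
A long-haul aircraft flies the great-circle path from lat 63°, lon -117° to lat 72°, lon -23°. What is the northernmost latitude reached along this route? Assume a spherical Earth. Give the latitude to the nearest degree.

The great circle lies in the plane with unit normal n̂ = (p₁ × p₂)/|p₁ × p₂|.
Here n̂_z ≈ +0.256; the vertex latitude is φ_max = arccos|n̂_z| ≈ 75.2°.
Check via Clairaut: cos φ_max = |cos φ₁| · sin C = cos(63.0°)·sin(34.4°) ≈ 0.256, again giving ≈ 75.2°.

≈ 75°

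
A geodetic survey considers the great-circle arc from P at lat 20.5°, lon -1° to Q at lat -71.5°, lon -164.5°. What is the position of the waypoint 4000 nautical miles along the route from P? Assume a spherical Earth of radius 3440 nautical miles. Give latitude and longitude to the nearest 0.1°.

≈ lat -45.7°, lon -9.7°

Convert each endpoint to a unit vector on the sphere (x = cos φ cos λ, y = cos φ sin λ, z = sin φ).
The central angle between the endpoints is δ = arccos(p₁·p₂) ≈ 2.236 rad (128.1°). The total great-circle distance is δ·R ≈ 2.236 × 3440 ≈ 7691 nmi, so the target fraction is f = 4000/7691 ≈ 0.520.
Interpolate at f ≈ 0.520 with slerp weights a = sin((1−f)δ)/sin δ ≈ 1.117, b = sin(fδ)/sin δ ≈ 1.166.
p = a·p₁ + b·p₂ ≈ (0.689, -0.117, -0.715); φ = arcsin(p_z) ≈ -45.66°, λ = atan2(p_y, p_x) ≈ -9.65°.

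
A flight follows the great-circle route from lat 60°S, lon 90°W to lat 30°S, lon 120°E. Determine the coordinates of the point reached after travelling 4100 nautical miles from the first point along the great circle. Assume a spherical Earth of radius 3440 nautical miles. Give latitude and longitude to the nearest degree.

Write both endpoints as unit vectors p₁, p₂ with components (cos φ cos λ, cos φ sin λ, sin φ).
The central angle between the endpoints is δ = arccos(p₁·p₂) ≈ 1.513 rad (86.7°). The total great-circle distance is δ·R ≈ 1.513 × 3440 ≈ 5204 nmi, so the target fraction is f = 4100/5204 ≈ 0.788.
Interpolate at f ≈ 0.788 with slerp weights a = sin((1−f)δ)/sin δ ≈ 0.316, b = sin(fδ)/sin δ ≈ 0.931.
p = a·p₁ + b·p₂ ≈ (-0.403, 0.540, -0.739); φ = arcsin(p_z) ≈ -47.64°, λ = atan2(p_y, p_x) ≈ 126.73°.

≈ lat 48°S, lon 127°E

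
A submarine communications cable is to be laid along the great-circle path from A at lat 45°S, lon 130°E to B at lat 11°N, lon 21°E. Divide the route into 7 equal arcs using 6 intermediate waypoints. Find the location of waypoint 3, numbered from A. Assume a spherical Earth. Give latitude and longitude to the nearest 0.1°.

≈ lat 31.8°S, lon 70.1°E

The haversine formula gives a central angle δ ≈ 1.940 rad (111.2°) between the endpoints.
Interpolate at f = 3/7 with slerp weights a = sin((1−f)δ)/sin δ ≈ 0.960, b = sin(fδ)/sin δ ≈ 0.792.
p = a·p₁ + b·p₂ ≈ (0.290, 0.799, -0.527); φ = arcsin(p_z) ≈ -31.83°, λ = atan2(p_y, p_x) ≈ 70.05°.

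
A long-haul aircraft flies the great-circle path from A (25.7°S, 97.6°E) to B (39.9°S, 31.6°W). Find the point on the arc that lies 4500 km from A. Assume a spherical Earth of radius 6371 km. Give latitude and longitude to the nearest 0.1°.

Write both endpoints as unit vectors p₁, p₂ with components (cos φ cos λ, cos φ sin λ, sin φ).
The central angle between the endpoints is δ = arccos(p₁·p₂) ≈ 1.730 rad (99.1°). The total great-circle distance is δ·R ≈ 1.730 × 6371 ≈ 11023 km, so the target fraction is f = 4500/11023 ≈ 0.408.
Interpolate at f ≈ 0.408 with slerp weights a = sin((1−f)δ)/sin δ ≈ 0.865, b = sin(fδ)/sin δ ≈ 0.657.
p = a·p₁ + b·p₂ ≈ (0.326, 0.508, -0.797); φ = arcsin(p_z) ≈ -52.83°, λ = atan2(p_y, p_x) ≈ 57.30°.

≈ (52.8°S, 57.3°E)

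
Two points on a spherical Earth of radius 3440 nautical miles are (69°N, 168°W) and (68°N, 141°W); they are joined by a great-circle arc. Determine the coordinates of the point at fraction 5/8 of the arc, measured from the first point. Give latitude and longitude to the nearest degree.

The haversine formula gives a central angle δ ≈ 0.172 rad (9.9°) between the endpoints.
Interpolate at f = 5/8 with slerp weights a = sin((1−f)δ)/sin δ ≈ 0.377, b = sin(fδ)/sin δ ≈ 0.627.
p = a·p₁ + b·p₂ ≈ (-0.315, -0.176, 0.933); φ = arcsin(p_z) ≈ 68.88°, λ = atan2(p_y, p_x) ≈ -150.79°.

≈ (69°N, 151°W)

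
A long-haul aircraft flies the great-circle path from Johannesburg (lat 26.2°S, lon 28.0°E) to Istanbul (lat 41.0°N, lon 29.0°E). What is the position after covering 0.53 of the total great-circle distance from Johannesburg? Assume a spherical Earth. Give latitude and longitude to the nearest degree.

Write both endpoints as unit vectors p₁, p₂ with components (cos φ cos λ, cos φ sin λ, sin φ).
The central angle between the endpoints is δ = arccos(p₁·p₂) ≈ 1.173 rad (67.2°).
Interpolate at f = 0.53 with slerp weights a = sin((1−f)δ)/sin δ ≈ 0.568, b = sin(fδ)/sin δ ≈ 0.632.
p = a·p₁ + b·p₂ ≈ (0.867, 0.470, 0.164); φ = arcsin(p_z) ≈ 9.42°, λ = atan2(p_y, p_x) ≈ 28.48°.

≈ lat 9°N, lon 28°E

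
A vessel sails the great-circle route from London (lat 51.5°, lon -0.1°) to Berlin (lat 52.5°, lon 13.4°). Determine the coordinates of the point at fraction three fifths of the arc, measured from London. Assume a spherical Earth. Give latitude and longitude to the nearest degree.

Convert each endpoint to a unit vector on the sphere (x = cos φ cos λ, y = cos φ sin λ, z = sin φ).
The central angle between the endpoints is δ = arccos(p₁·p₂) ≈ 0.146 rad (8.4°).
Interpolate at f = 3/5 with slerp weights a = sin((1−f)δ)/sin δ ≈ 0.401, b = sin(fδ)/sin δ ≈ 0.601.
p = a·p₁ + b·p₂ ≈ (0.606, 0.084, 0.791); φ = arcsin(p_z) ≈ 52.29°, λ = atan2(p_y, p_x) ≈ 7.93°.

≈ lat 52°, lon 8°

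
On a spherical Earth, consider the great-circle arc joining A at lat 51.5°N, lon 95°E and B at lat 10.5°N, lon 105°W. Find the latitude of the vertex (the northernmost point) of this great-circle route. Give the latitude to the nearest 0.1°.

The great circle lies in the plane with unit normal n̂ = (p₁ × p₂)/|p₁ × p₂|.
Here n̂_z ≈ +0.232; the vertex latitude is φ_max = arccos|n̂_z| ≈ 76.6°.
Check via Clairaut: cos φ_max = |cos φ₁| · sin C = cos(51.5°)·sin(21.9°) ≈ 0.232, again giving ≈ 76.6°.

≈ 76.6°N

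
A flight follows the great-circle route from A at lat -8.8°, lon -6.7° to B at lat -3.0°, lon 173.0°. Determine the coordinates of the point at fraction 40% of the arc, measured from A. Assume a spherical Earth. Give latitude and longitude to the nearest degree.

From cos δ = sin φ₁ sin φ₂ + cos φ₁ cos φ₂ cos Δλ, the central angle is δ ≈ 2.936 rad (168.2°).
Interpolate at f = 0.40 with slerp weights a = sin((1−f)δ)/sin δ ≈ 4.800, b = sin(fδ)/sin δ ≈ 4.509.
p = a·p₁ + b·p₂ ≈ (0.242, -0.005, -0.970); φ = arcsin(p_z) ≈ -76.01°, λ = atan2(p_y, p_x) ≈ -1.10°.

≈ lat -76°, lon -1°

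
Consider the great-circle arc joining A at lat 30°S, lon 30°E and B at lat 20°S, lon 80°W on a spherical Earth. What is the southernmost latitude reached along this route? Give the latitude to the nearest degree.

The great circle lies in the plane with unit normal n̂ = (p₁ × p₂)/|p₁ × p₂|.
Here n̂_z ≈ -0.769; the vertex latitude is φ_max = arccos|n̂_z| ≈ 39.7°.

≈ 40°S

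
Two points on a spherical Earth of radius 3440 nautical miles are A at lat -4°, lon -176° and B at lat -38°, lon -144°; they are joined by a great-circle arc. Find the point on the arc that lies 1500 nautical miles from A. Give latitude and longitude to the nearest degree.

Convert each endpoint to a unit vector on the sphere (x = cos φ cos λ, y = cos φ sin λ, z = sin φ).
The central angle between the endpoints is δ = arccos(p₁·p₂) ≈ 0.782 rad (44.8°). The total great-circle distance is δ·R ≈ 0.782 × 3440 ≈ 2690 nmi, so the target fraction is f = 1500/2690 ≈ 0.558.
Interpolate at f ≈ 0.558 with slerp weights a = sin((1−f)δ)/sin δ ≈ 0.481, b = sin(fδ)/sin δ ≈ 0.599.
p = a·p₁ + b·p₂ ≈ (-0.861, -0.311, -0.403); φ = arcsin(p_z) ≈ -23.74°, λ = atan2(p_y, p_x) ≈ -160.13°.

≈ lat -24°, lon -160°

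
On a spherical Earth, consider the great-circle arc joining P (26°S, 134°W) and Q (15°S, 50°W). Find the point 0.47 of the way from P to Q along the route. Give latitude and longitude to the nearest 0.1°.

Convert each endpoint to a unit vector on the sphere (x = cos φ cos λ, y = cos φ sin λ, z = sin φ).
The central angle between the endpoints is δ = arccos(p₁·p₂) ≈ 1.365 rad (78.2°).
Interpolate at f = 0.47 with slerp weights a = sin((1−f)δ)/sin δ ≈ 0.676, b = sin(fδ)/sin δ ≈ 0.611.
p = a·p₁ + b·p₂ ≈ (-0.043, -0.890, -0.455); φ = arcsin(p_z) ≈ -27.05°, λ = atan2(p_y, p_x) ≈ -92.74°.

≈ (27.0°S, 92.7°W)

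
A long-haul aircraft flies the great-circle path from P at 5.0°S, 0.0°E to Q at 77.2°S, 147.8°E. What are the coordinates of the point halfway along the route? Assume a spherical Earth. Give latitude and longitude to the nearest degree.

≈ 52°S, 8°E

Convert each endpoint to a unit vector on the sphere (x = cos φ cos λ, y = cos φ sin λ, z = sin φ).
The central angle between the endpoints is δ = arccos(p₁·p₂) ≈ 1.673 rad (95.8°).
Interpolate at f = 1/2 with slerp weights a = sin((1−f)δ)/sin δ ≈ 0.746, b = sin(fδ)/sin δ ≈ 0.746.
p = a·p₁ + b·p₂ ≈ (0.603, 0.088, -0.793); φ = arcsin(p_z) ≈ -52.43°, λ = atan2(p_y, p_x) ≈ 8.31°.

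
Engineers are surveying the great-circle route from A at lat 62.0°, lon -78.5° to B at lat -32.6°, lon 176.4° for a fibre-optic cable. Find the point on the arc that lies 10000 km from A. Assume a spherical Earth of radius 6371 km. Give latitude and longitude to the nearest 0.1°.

≈ lat -1.9°, lon -164.8°

Convert each endpoint to a unit vector on the sphere (x = cos φ cos λ, y = cos φ sin λ, z = sin φ).
The central angle between the endpoints is δ = arccos(p₁·p₂) ≈ 2.188 rad (125.4°). The total great-circle distance is δ·R ≈ 2.188 × 6371 ≈ 13940 km, so the target fraction is f = 10000/13940 ≈ 0.717.
Interpolate at f ≈ 0.717 with slerp weights a = sin((1−f)δ)/sin δ ≈ 0.711, b = sin(fδ)/sin δ ≈ 1.226.
p = a·p₁ + b·p₂ ≈ (-0.964, -0.262, -0.033); φ = arcsin(p_z) ≈ -1.89°, λ = atan2(p_y, p_x) ≈ -164.79°.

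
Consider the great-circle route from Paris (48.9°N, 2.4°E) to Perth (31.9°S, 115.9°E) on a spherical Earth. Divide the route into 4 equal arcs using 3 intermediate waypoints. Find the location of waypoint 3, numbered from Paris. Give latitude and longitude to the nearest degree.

≈ 9°S, 91°E

Convert each endpoint to a unit vector on the sphere (x = cos φ cos λ, y = cos φ sin λ, z = sin φ).
The central angle between the endpoints is δ = arccos(p₁·p₂) ≈ 2.240 rad (128.4°).
Interpolate at f = 3/4 with slerp weights a = sin((1−f)δ)/sin δ ≈ 0.678, b = sin(fδ)/sin δ ≈ 1.268.
p = a·p₁ + b·p₂ ≈ (-0.025, 0.987, -0.159); φ = arcsin(p_z) ≈ -9.17°, λ = atan2(p_y, p_x) ≈ 91.46°.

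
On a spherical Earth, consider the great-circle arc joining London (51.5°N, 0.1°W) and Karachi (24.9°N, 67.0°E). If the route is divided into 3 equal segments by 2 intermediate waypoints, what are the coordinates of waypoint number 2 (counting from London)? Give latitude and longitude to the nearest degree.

Convert each endpoint to a unit vector on the sphere (x = cos φ cos λ, y = cos φ sin λ, z = sin φ).
The central angle between the endpoints is δ = arccos(p₁·p₂) ≈ 0.989 rad (56.7°).
Interpolate at f = 2/3 with slerp weights a = sin((1−f)δ)/sin δ ≈ 0.388, b = sin(fδ)/sin δ ≈ 0.733.
p = a·p₁ + b·p₂ ≈ (0.501, 0.612, 0.612); φ = arcsin(p_z) ≈ 37.74°, λ = atan2(p_y, p_x) ≈ 50.68°.

≈ (38°N, 51°E)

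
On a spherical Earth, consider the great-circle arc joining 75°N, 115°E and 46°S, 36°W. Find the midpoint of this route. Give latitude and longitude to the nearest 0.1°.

From cos δ = sin φ₁ sin φ₂ + cos φ₁ cos φ₂ cos Δλ, the central angle is δ ≈ 2.591 rad (148.4°).
Interpolate at f = 1/2 with slerp weights a = sin((1−f)δ)/sin δ ≈ 1.839, b = sin(fδ)/sin δ ≈ 1.839.
p = a·p₁ + b·p₂ ≈ (0.832, -0.319, 0.453); φ = arcsin(p_z) ≈ 26.96°, λ = atan2(p_y, p_x) ≈ -21.00°.

≈ 27.0°N, 21.0°W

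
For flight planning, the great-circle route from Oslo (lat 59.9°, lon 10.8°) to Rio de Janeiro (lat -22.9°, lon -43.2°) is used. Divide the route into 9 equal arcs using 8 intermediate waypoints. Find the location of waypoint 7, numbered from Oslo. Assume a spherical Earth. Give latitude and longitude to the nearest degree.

≈ lat -4°, lon -35°

From cos δ = sin φ₁ sin φ₂ + cos φ₁ cos φ₂ cos Δλ, the central angle is δ ≈ 1.636 rad (93.7°).
Interpolate at f = 7/9 with slerp weights a = sin((1−f)δ)/sin δ ≈ 0.356, b = sin(fδ)/sin δ ≈ 0.958.
p = a·p₁ + b·p₂ ≈ (0.819, -0.571, -0.064); φ = arcsin(p_z) ≈ -3.69°, λ = atan2(p_y, p_x) ≈ -34.87°.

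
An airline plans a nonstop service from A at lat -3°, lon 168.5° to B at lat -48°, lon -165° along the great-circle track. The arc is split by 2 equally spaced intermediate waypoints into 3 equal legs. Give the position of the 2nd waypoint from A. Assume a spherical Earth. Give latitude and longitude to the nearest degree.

≈ lat -34°, lon -177°

Convert each endpoint to a unit vector on the sphere (x = cos φ cos λ, y = cos φ sin λ, z = sin φ).
The central angle between the endpoints is δ = arccos(p₁·p₂) ≈ 0.880 rad (50.4°).
Interpolate at f = 2/3 with slerp weights a = sin((1−f)δ)/sin δ ≈ 0.375, b = sin(fδ)/sin δ ≈ 0.718.
p = a·p₁ + b·p₂ ≈ (-0.831, -0.050, -0.553); φ = arcsin(p_z) ≈ -33.60°, λ = atan2(p_y, p_x) ≈ -176.58°.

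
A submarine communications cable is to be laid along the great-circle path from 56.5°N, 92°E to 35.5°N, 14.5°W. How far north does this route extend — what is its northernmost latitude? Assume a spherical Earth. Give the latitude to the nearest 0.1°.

The great circle lies in the plane with unit normal n̂ = (p₁ × p₂)/|p₁ × p₂|.
Here n̂_z ≈ -0.461; the vertex latitude is φ_max = arccos|n̂_z| ≈ 62.5°.

≈ 62.5°N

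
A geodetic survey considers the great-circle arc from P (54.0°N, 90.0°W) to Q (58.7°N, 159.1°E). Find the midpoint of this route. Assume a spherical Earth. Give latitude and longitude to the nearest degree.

Write both endpoints as unit vectors p₁, p₂ with components (cos φ cos λ, cos φ sin λ, sin φ).
The central angle between the endpoints is δ = arccos(p₁·p₂) ≈ 0.949 rad (54.4°).
Interpolate at f = 1/2 with slerp weights a = sin((1−f)δ)/sin δ ≈ 0.562, b = sin(fδ)/sin δ ≈ 0.562.
p = a·p₁ + b·p₂ ≈ (-0.273, -0.226, 0.935); φ = arcsin(p_z) ≈ 69.24°, λ = atan2(p_y, p_x) ≈ -140.33°.

≈ (69°N, 140°W)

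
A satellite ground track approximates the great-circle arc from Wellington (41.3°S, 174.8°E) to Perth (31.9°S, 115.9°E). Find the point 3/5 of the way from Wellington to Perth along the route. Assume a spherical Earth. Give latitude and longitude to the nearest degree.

≈ 39°S, 137°E

The haversine formula gives a central angle δ ≈ 0.825 rad (47.3°) between the endpoints.
Interpolate at f = 3/5 with slerp weights a = sin((1−f)δ)/sin δ ≈ 0.441, b = sin(fδ)/sin δ ≈ 0.647.
p = a·p₁ + b·p₂ ≈ (-0.570, 0.524, -0.633); φ = arcsin(p_z) ≈ -39.27°, λ = atan2(p_y, p_x) ≈ 137.41°.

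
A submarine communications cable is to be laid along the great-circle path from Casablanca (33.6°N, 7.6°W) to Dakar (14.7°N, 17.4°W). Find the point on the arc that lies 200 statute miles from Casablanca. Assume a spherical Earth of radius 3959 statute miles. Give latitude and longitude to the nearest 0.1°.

≈ (31.0°N, 9.2°W)

The haversine formula gives a central angle δ ≈ 0.364 rad (20.9°) between the endpoints. The total great-circle distance is δ·R ≈ 0.364 × 3959 ≈ 1443 mi, so the target fraction is f = 200/1443 ≈ 0.139.
Interpolate at f ≈ 0.139 with slerp weights a = sin((1−f)δ)/sin δ ≈ 0.866, b = sin(fδ)/sin δ ≈ 0.142.
p = a·p₁ + b·p₂ ≈ (0.846, -0.136, 0.515); φ = arcsin(p_z) ≈ 31.02°, λ = atan2(p_y, p_x) ≈ -9.16°.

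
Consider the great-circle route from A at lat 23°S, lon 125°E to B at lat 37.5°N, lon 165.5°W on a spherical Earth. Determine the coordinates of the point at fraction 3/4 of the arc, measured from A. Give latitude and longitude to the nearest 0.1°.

≈ lat 24.3°N, lon 173.5°E

Write both endpoints as unit vectors p₁, p₂ with components (cos φ cos λ, cos φ sin λ, sin φ).
The central angle between the endpoints is δ = arccos(p₁·p₂) ≈ 1.553 rad (89.0°).
Interpolate at f = 3/4 with slerp weights a = sin((1−f)δ)/sin δ ≈ 0.379, b = sin(fδ)/sin δ ≈ 0.919.
p = a·p₁ + b·p₂ ≈ (-0.906, 0.103, 0.411); φ = arcsin(p_z) ≈ 24.29°, λ = atan2(p_y, p_x) ≈ 173.51°.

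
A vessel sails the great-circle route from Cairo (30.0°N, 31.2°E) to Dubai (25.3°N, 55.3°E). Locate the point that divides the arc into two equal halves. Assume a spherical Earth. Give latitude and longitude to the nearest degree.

≈ 28°N, 44°E

Convert each endpoint to a unit vector on the sphere (x = cos φ cos λ, y = cos φ sin λ, z = sin φ).
The central angle between the endpoints is δ = arccos(p₁·p₂) ≈ 0.381 rad (21.8°).
Interpolate at f = 1/2 with slerp weights a = sin((1−f)δ)/sin δ ≈ 0.509, b = sin(fδ)/sin δ ≈ 0.509.
p = a·p₁ + b·p₂ ≈ (0.639, 0.607, 0.472); φ = arcsin(p_z) ≈ 28.18°, λ = atan2(p_y, p_x) ≈ 43.51°.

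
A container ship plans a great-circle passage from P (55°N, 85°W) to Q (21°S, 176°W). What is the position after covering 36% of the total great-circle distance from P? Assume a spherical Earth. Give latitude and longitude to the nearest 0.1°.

≈ (34.5°N, 133.1°W)

Write both endpoints as unit vectors p₁, p₂ with components (cos φ cos λ, cos φ sin λ, sin φ).
The central angle between the endpoints is δ = arccos(p₁·p₂) ≈ 1.879 rad (107.6°).
Interpolate at f = 0.36 with slerp weights a = sin((1−f)δ)/sin δ ≈ 0.979, b = sin(fδ)/sin δ ≈ 0.657.
p = a·p₁ + b·p₂ ≈ (-0.563, -0.602, 0.566); φ = arcsin(p_z) ≈ 34.50°, λ = atan2(p_y, p_x) ≈ -133.06°.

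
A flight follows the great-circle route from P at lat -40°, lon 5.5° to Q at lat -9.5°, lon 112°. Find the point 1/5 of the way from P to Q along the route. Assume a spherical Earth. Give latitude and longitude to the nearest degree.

Convert each endpoint to a unit vector on the sphere (x = cos φ cos λ, y = cos φ sin λ, z = sin φ).
The central angle between the endpoints is δ = arccos(p₁·p₂) ≈ 1.680 rad (96.2°).
Interpolate at f = 1/5 with slerp weights a = sin((1−f)δ)/sin δ ≈ 0.980, b = sin(fδ)/sin δ ≈ 0.332.
p = a·p₁ + b·p₂ ≈ (0.625, 0.375, -0.685); φ = arcsin(p_z) ≈ -43.21°, λ = atan2(p_y, p_x) ≈ 30.98°.

≈ lat -43°, lon 31°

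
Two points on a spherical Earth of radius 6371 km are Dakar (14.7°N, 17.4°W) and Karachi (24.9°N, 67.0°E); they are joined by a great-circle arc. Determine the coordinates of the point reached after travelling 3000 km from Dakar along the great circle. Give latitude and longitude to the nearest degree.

≈ (23°N, 10°E)

Convert each endpoint to a unit vector on the sphere (x = cos φ cos λ, y = cos φ sin λ, z = sin φ).
The central angle between the endpoints is δ = arccos(p₁·p₂) ≈ 1.377 rad (78.9°). The total great-circle distance is δ·R ≈ 1.377 × 6371 ≈ 8774 km, so the target fraction is f = 3000/8774 ≈ 0.342.
Interpolate at f ≈ 0.342 with slerp weights a = sin((1−f)δ)/sin δ ≈ 0.802, b = sin(fδ)/sin δ ≈ 0.462.
p = a·p₁ + b·p₂ ≈ (0.904, 0.154, 0.398); φ = arcsin(p_z) ≈ 23.47°, λ = atan2(p_y, p_x) ≈ 9.66°.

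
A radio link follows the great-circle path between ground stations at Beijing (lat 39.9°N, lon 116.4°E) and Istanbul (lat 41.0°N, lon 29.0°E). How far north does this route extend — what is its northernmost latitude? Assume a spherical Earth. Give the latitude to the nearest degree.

≈ 50°N

The great circle lies in the plane with unit normal n̂ = (p₁ × p₂)/|p₁ × p₂|.
Here n̂_z ≈ -0.647; the vertex latitude is φ_max = arccos|n̂_z| ≈ 49.7°.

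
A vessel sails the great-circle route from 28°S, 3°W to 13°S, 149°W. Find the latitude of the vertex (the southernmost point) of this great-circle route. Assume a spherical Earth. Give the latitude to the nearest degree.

≈ 53°S

The great circle lies in the plane with unit normal n̂ = (p₁ × p₂)/|p₁ × p₂|.
Here n̂_z ≈ -0.606; the vertex latitude is φ_max = arccos|n̂_z| ≈ 52.7°.
Check via Clairaut: cos φ_max = |cos φ₁| · sin C = cos(28.0°)·sin(136.7°) ≈ 0.606, again giving ≈ 52.7°.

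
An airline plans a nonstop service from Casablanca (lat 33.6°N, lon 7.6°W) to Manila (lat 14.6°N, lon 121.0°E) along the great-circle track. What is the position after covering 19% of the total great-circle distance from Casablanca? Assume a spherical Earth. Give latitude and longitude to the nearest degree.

≈ lat 44°N, lon 16°E

Write both endpoints as unit vectors p₁, p₂ with components (cos φ cos λ, cos φ sin λ, sin φ).
The central angle between the endpoints is δ = arccos(p₁·p₂) ≈ 1.943 rad (111.3°).
Interpolate at f = 0.19 with slerp weights a = sin((1−f)δ)/sin δ ≈ 1.073, b = sin(fδ)/sin δ ≈ 0.387.
p = a·p₁ + b·p₂ ≈ (0.693, 0.203, 0.692); φ = arcsin(p_z) ≈ 43.76°, λ = atan2(p_y, p_x) ≈ 16.32°.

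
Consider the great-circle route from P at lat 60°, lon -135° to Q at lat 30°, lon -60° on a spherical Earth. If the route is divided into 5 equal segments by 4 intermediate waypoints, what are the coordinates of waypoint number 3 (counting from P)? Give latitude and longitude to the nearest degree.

≈ lat 47°, lon -79°

From cos δ = sin φ₁ sin φ₂ + cos φ₁ cos φ₂ cos Δλ, the central angle is δ ≈ 0.994 rad (57.0°).
Interpolate at f = 3/5 with slerp weights a = sin((1−f)δ)/sin δ ≈ 0.462, b = sin(fδ)/sin δ ≈ 0.670.
p = a·p₁ + b·p₂ ≈ (0.127, -0.666, 0.735); φ = arcsin(p_z) ≈ 47.32°, λ = atan2(p_y, p_x) ≈ -79.22°.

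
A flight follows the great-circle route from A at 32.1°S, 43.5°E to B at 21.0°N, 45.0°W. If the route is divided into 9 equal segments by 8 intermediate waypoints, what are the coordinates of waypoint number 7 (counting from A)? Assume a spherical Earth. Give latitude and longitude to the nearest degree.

≈ 9°N, 26°W

The haversine formula gives a central angle δ ≈ 1.741 rad (99.8°) between the endpoints.
Interpolate at f = 7/9 with slerp weights a = sin((1−f)δ)/sin δ ≈ 0.383, b = sin(fδ)/sin δ ≈ 0.991.
p = a·p₁ + b·p₂ ≈ (0.890, -0.431, 0.152); φ = arcsin(p_z) ≈ 8.72°, λ = atan2(p_y, p_x) ≈ -25.85°.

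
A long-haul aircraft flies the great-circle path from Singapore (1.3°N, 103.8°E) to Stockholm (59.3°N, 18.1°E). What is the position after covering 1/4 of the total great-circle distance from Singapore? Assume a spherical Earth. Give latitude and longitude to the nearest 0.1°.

Convert each endpoint to a unit vector on the sphere (x = cos φ cos λ, y = cos φ sin λ, z = sin φ).
The central angle between the endpoints is δ = arccos(p₁·p₂) ≈ 1.513 rad (86.7°).
Interpolate at f = 1/4 with slerp weights a = sin((1−f)δ)/sin δ ≈ 0.908, b = sin(fδ)/sin δ ≈ 0.370.
p = a·p₁ + b·p₂ ≈ (-0.037, 0.940, 0.339); φ = arcsin(p_z) ≈ 19.80°, λ = atan2(p_y, p_x) ≈ 92.25°.

≈ 19.8°N, 92.3°E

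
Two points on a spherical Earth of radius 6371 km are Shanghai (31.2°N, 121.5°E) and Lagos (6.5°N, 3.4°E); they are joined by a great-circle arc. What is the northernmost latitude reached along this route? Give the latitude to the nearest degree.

The great circle lies in the plane with unit normal n̂ = (p₁ × p₂)/|p₁ × p₂|.
Here n̂_z ≈ -0.798; the vertex latitude is φ_max = arccos|n̂_z| ≈ 37.1°.

≈ 37°N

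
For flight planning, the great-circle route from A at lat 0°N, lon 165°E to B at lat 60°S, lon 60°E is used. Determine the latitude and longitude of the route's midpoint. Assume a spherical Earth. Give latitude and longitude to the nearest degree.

Convert each endpoint to a unit vector on the sphere (x = cos φ cos λ, y = cos φ sin λ, z = sin φ).
The central angle between the endpoints is δ = arccos(p₁·p₂) ≈ 1.701 rad (97.4°).
Interpolate at f = 1/2 with slerp weights a = sin((1−f)δ)/sin δ ≈ 0.758, b = sin(fδ)/sin δ ≈ 0.758.
p = a·p₁ + b·p₂ ≈ (-0.543, 0.524, -0.656); φ = arcsin(p_z) ≈ -41.02°, λ = atan2(p_y, p_x) ≈ 135.98°.

≈ lat 41°S, lon 136°E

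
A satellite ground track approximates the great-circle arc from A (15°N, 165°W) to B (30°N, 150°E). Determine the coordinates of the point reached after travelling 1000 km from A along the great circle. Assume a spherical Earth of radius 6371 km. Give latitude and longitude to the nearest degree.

≈ (19°N, 173°W)

Convert each endpoint to a unit vector on the sphere (x = cos φ cos λ, y = cos φ sin λ, z = sin φ).
The central angle between the endpoints is δ = arccos(p₁·p₂) ≈ 0.766 rad (43.9°). The total great-circle distance is δ·R ≈ 0.766 × 6371 ≈ 4878 km, so the target fraction is f = 1000/4878 ≈ 0.205.
Interpolate at f ≈ 0.205 with slerp weights a = sin((1−f)δ)/sin δ ≈ 0.825, b = sin(fδ)/sin δ ≈ 0.226.
p = a·p₁ + b·p₂ ≈ (-0.939, -0.109, 0.326); φ = arcsin(p_z) ≈ 19.05°, λ = atan2(p_y, p_x) ≈ -173.40°.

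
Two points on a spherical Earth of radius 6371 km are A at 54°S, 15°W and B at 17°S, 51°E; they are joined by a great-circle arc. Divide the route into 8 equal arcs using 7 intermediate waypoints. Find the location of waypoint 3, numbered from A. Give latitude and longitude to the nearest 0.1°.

Convert each endpoint to a unit vector on the sphere (x = cos φ cos λ, y = cos φ sin λ, z = sin φ).
The central angle between the endpoints is δ = arccos(p₁·p₂) ≈ 1.087 rad (62.3°).
Interpolate at f = 3/8 with slerp weights a = sin((1−f)δ)/sin δ ≈ 0.710, b = sin(fδ)/sin δ ≈ 0.448.
p = a·p₁ + b·p₂ ≈ (0.672, 0.225, -0.705); φ = arcsin(p_z) ≈ -44.84°, λ = atan2(p_y, p_x) ≈ 18.49°.

≈ 44.8°S, 18.5°E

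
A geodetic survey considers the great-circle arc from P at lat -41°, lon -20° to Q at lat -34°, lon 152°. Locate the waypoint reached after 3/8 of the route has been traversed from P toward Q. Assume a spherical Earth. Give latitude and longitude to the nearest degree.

Convert each endpoint to a unit vector on the sphere (x = cos φ cos λ, y = cos φ sin λ, z = sin φ).
The central angle between the endpoints is δ = arccos(p₁·p₂) ≈ 1.826 rad (104.6°).
Interpolate at f = 3/8 with slerp weights a = sin((1−f)δ)/sin δ ≈ 0.940, b = sin(fδ)/sin δ ≈ 0.654.
p = a·p₁ + b·p₂ ≈ (0.188, 0.012, -0.982); φ = arcsin(p_z) ≈ -79.15°, λ = atan2(p_y, p_x) ≈ 3.62°.

≈ lat -79°, lon 4°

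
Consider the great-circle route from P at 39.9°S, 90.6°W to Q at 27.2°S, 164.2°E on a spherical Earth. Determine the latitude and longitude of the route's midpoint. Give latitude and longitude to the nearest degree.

≈ 47°S, 149°W

Write both endpoints as unit vectors p₁, p₂ with components (cos φ cos λ, cos φ sin λ, sin φ).
The central angle between the endpoints is δ = arccos(p₁·p₂) ≈ 1.456 rad (83.4°).
Interpolate at f = 1/2 with slerp weights a = sin((1−f)δ)/sin δ ≈ 0.670, b = sin(fδ)/sin δ ≈ 0.670.
p = a·p₁ + b·p₂ ≈ (-0.579, -0.352, -0.736); φ = arcsin(p_z) ≈ -47.38°, λ = atan2(p_y, p_x) ≈ -148.71°.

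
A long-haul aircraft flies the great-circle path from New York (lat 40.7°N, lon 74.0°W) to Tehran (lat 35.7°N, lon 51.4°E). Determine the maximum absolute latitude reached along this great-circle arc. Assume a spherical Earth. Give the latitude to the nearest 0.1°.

≈ 59.9°N

The great circle lies in the plane with unit normal n̂ = (p₁ × p₂)/|p₁ × p₂|.
Here n̂_z ≈ +0.502; the vertex latitude is φ_max = arccos|n̂_z| ≈ 59.9°.
Check via Clairaut: cos φ_max = |cos φ₁| · sin C = cos(40.7°)·sin(41.5°) ≈ 0.502, again giving ≈ 59.9°.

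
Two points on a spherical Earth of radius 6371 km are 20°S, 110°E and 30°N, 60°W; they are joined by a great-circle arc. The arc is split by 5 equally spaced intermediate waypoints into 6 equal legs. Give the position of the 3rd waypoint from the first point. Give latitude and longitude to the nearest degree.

≈ 42°N, 50°E

Convert each endpoint to a unit vector on the sphere (x = cos φ cos λ, y = cos φ sin λ, z = sin φ).
The central angle between the endpoints is δ = arccos(p₁·p₂) ≈ 2.906 rad (166.5°).
Interpolate at f = 3/6 with slerp weights a = sin((1−f)δ)/sin δ ≈ 4.260, b = sin(fδ)/sin δ ≈ 4.260.
p = a·p₁ + b·p₂ ≈ (0.475, 0.567, 0.673); φ = arcsin(p_z) ≈ 42.29°, λ = atan2(p_y, p_x) ≈ 50.00°.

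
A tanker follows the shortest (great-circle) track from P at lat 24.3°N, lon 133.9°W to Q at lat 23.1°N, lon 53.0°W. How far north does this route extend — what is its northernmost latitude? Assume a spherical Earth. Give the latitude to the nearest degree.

The great circle lies in the plane with unit normal n̂ = (p₁ × p₂)/|p₁ × p₂|.
Here n̂_z ≈ +0.866; the vertex latitude is φ_max = arccos|n̂_z| ≈ 30.0°.
Check via Clairaut: cos φ_max = |cos φ₁| · sin C = cos(24.3°)·sin(71.9°) ≈ 0.866, again giving ≈ 30.0°.

≈ 30°N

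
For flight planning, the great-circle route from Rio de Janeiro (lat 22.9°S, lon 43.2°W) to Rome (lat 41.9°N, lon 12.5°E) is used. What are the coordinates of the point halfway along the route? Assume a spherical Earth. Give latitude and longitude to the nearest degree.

≈ lat 11°N, lon 19°W

The haversine formula gives a central angle δ ≈ 1.444 rad (82.7°) between the endpoints.
Interpolate at f = 1/2 with slerp weights a = sin((1−f)δ)/sin δ ≈ 0.666, b = sin(fδ)/sin δ ≈ 0.666.
p = a·p₁ + b·p₂ ≈ (0.931, -0.313, 0.186); φ = arcsin(p_z) ≈ 10.70°, λ = atan2(p_y, p_x) ≈ -18.56°.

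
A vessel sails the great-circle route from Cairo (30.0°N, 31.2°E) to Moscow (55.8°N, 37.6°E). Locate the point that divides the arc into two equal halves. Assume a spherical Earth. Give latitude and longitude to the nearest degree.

From cos δ = sin φ₁ sin φ₂ + cos φ₁ cos φ₂ cos Δλ, the central angle is δ ≈ 0.457 rad (26.2°).
Interpolate at f = 1/2 with slerp weights a = sin((1−f)δ)/sin δ ≈ 0.513, b = sin(fδ)/sin δ ≈ 0.513.
p = a·p₁ + b·p₂ ≈ (0.609, 0.406, 0.681); φ = arcsin(p_z) ≈ 42.94°, λ = atan2(p_y, p_x) ≈ 33.72°.

≈ (43°N, 34°E)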